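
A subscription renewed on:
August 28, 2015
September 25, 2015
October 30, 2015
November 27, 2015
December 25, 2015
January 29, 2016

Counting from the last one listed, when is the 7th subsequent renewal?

These are Fridays with 28, 35, 28, 28, 35-day gaps.
Each is the final Friday of its month — October 30, 2015 is past the 28th, so '4th Friday' doesn't fit.
February 2016 ends with Friday February 26, 2016.
March 2016 ends with Friday March 25, 2016.
Last Friday of April 2016: April 29, 2016.
May 2016 ends with Friday May 27, 2016.
Last Friday of June 2016: June 24, 2016.
July 2016 ends with Friday July 29, 2016.
August 2016 ends with Friday August 26, 2016.

August 26, 2016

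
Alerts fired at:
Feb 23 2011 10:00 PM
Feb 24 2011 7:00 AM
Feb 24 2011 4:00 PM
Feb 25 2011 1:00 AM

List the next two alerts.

Feb 25 2011 10:00 AM, Feb 25 2011 7:00 PM

Spacing: 9, 9, 9 h — constant 9 h.
Feb 25 2011 1:00 AM + 9 h = Feb 25 2011 10:00 AM.
Feb 25 2011 10:00 AM + 9 h = Feb 25 2011 7:00 PM.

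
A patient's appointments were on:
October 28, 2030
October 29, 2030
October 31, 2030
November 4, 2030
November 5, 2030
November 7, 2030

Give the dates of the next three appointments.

Gaps: 1, 2, 4, 1, 2 days — not constant, but cyclic with period 3.
The events fall on every Monday, Tuesday and Thursday.
Next Monday: November 11, 2030.
The following Tuesday is November 12, 2030.
The following Thursday is November 14, 2030.

November 11, 2030; November 12, 2030; November 14, 2030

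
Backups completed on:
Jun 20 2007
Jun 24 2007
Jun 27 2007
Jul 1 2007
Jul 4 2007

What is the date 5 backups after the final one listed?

Jul 22 2007

Every event lands on a Wednesday or Sunday (gaps cycle 4, 3, 4, 3).
So the schedule is: every Wednesday and Sunday.
Next Sunday: Jul 8 2007.
The following Wednesday is Jul 11 2007.
Next Sunday: Jul 15 2007.
The following Wednesday is Jul 18 2007.
The following Sunday is Jul 22 2007.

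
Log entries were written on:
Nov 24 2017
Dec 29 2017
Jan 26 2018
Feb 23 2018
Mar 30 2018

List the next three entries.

Apr 27 2018, May 25 2018, Jun 29 2018

These are Fridays with 35, 28, 28, 35-day gaps.
Each is the final Friday of its month — Dec 29 2017 is past the 28th, so '4th Friday' doesn't fit.
Last Friday of April 2018: Apr 27 2018.
Last Friday of May 2018: May 25 2018.
June 2018 ends with Friday Jun 29 2018.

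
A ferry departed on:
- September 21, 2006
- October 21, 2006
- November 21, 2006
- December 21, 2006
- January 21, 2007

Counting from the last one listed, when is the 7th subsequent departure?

August 21, 2007

Each date is the 21st; the gaps (30, 31, 30, 31) track the month lengths.
The rule is the 21st of each month.
February 2007: February 21, 2007.
March 2007: March 21, 2007.
Next: April 2007 → April 21, 2007.
May 2007: May 21, 2007.
June 2007: June 21, 2007.
Next: July 2007 → July 21, 2007.
August 2007: August 21, 2007.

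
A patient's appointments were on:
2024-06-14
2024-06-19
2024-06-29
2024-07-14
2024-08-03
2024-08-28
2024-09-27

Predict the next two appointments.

2024-11-01, 2024-12-11

Gaps: 5, 10, 15, 20, 25, 30 days — each gap is 5 larger than the previous one.
Next gap: 35 days. 2024-09-27 + 35 days = 2024-11-01.
Next gap: 40 days. 2024-11-01 + 40 days = 2024-12-11.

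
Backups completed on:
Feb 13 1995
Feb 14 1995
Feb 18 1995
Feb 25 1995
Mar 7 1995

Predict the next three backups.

Mar 20 1995, Apr 5 1995, Apr 24 1995

Gaps: 1, 4, 7, 10 days — each gap is 3 larger than the previous one.
Next gap: 13 days. Mar 7 1995 + 13 days = Mar 20 1995.
Next gap: 16 days. Mar 20 1995 + 16 days = Apr 5 1995.
Next gap: 19 days. Apr 5 1995 + 19 days = Apr 24 1995.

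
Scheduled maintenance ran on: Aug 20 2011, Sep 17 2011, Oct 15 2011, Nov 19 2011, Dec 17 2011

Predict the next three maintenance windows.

Jan 21 2012, Feb 18 2012, Mar 17 2012

These are Saturdays at 28- or 35-day spacing (28, 28, 35, 28).
The pattern: 3rd Saturday of the month.
January 2012 — 3rd Saturday is Jan 21 2012.
February 2012 — 3rd Saturday is Feb 18 2012.
3rd Saturday of March 2012: Mar 17 2012.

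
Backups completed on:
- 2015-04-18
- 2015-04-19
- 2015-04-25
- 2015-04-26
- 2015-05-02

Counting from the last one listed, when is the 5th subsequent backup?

The gap pattern 1, 6, 1, 6 repeats every 2 events.
These are the Saturdays and Sundays of each week.
The following Sunday is 2015-05-03.
Next Saturday: 2015-05-09.
Next Sunday: 2015-05-10.
The following Saturday is 2015-05-16.
Next Sunday: 2015-05-17.

2015-05-17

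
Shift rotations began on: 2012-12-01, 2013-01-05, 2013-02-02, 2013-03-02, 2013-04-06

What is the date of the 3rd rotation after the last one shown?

These are Saturdays at 28- or 35-day spacing (35, 28, 28, 35).
The pattern: 1st Saturday of the month.
1st Saturday of May 2013: 2013-05-04.
June 2013 — 1st Saturday is 2013-06-01.
July 2013 — 1st Saturday is 2013-07-06.

2013-07-06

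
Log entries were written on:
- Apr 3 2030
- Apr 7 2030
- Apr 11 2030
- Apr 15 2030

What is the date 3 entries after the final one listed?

The spacing is 4, 4, 4 days — always 4 days.
Apr 15 2030 + 4 days = Apr 19 2030.
Apr 19 2030 + 4 days = Apr 23 2030.
Apr 23 2030 + 4 days = Apr 27 2030.

Apr 27 2030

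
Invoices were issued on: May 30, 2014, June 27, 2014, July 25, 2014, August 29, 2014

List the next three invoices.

September 26, 2014; October 31, 2014; November 28, 2014

These are Fridays with 28, 28, 35-day gaps.
Each is the final Friday of its month — May 30, 2014 is past the 28th, so '4th Friday' doesn't fit.
September 2014 ends with Friday September 26, 2014.
Last Friday of October 2014: October 31, 2014.
Last Friday of November 2014: November 28, 2014.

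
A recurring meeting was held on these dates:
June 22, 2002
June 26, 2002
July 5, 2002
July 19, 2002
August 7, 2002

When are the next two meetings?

The spacing grows by 5 each time: 4, 9, 14, 19 days.
Next gap: 24 days. August 7, 2002 + 24 days = August 31, 2002.
Next gap: 29 days. August 31, 2002 + 29 days = September 29, 2002.

August 31, 2002; September 29, 2002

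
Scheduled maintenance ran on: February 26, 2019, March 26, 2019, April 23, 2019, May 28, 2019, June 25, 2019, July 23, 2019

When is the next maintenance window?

These are Tuesdays at 28- or 35-day spacing (28, 28, 35, 28, 28).
The pattern: 4th Tuesday of the month.
4th Tuesday of August 2019: August 27, 2019.

August 27, 2019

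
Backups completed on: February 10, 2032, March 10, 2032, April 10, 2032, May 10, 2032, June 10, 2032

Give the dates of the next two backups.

The day-of-month is always 10 (29, 31, 30, 31 days between events).
So this recurs on the 10th of each month.
Next: July 2032 → July 10, 2032.
Next: August 2032 → August 10, 2032.

July 10, 2032; August 10, 2032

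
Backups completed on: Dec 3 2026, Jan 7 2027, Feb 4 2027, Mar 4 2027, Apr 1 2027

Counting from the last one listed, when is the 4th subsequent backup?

Aug 5 2027

These are Thursdays at 28- or 35-day spacing (35, 28, 28, 28).
The pattern: 1st Thursday of the month.
1st Thursday of May 2027: May 6 2027.
1st Thursday of June 2027: Jun 3 2027.
1st Thursday of July 2027: Jul 1 2027.
1st Thursday of August 2027: Aug 5 2027.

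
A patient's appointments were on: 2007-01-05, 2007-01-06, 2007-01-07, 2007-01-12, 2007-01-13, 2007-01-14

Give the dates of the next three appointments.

2007-01-19, 2007-01-20, 2007-01-21

Every event lands on a Friday or Saturday or Sunday (gaps cycle 1, 1, 5, 1, 1).
So the schedule is: every Friday, Saturday and Sunday.
The following Friday is 2007-01-19.
The following Saturday is 2007-01-20.
The following Sunday is 2007-01-21.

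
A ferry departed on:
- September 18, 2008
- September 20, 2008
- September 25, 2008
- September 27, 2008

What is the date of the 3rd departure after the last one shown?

October 9, 2008

Gaps: 2, 5, 2 days — not constant, but cyclic with period 2.
The events fall on every Thursday and Saturday.
Next Thursday: October 2, 2008.
Next Saturday: October 4, 2008.
Next Thursday: October 9, 2008.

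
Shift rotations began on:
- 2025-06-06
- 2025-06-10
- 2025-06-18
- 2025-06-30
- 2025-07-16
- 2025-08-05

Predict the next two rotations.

The spacing grows by 4 each time: 4, 8, 12, 16, 20 days.
Next gap: 24 days. 2025-08-05 + 24 days = 2025-08-29.
Next gap: 28 days. 2025-08-29 + 28 days = 2025-09-26.

2025-08-29, 2025-09-26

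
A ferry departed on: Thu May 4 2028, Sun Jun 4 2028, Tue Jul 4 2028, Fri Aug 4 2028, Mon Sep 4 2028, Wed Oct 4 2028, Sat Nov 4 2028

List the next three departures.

Mon Dec 4 2028, Thu Jan 4 2029, Sun Feb 4 2029

Each date is the 4th; the gaps (31, 30, 31, 31, 30, 31) track the month lengths.
The rule is the 4th of each month.
December 2028: Mon Dec 4 2028.
Next: January 2029 → Thu Jan 4 2029.
Next: February 2029 → Sun Feb 4 2029.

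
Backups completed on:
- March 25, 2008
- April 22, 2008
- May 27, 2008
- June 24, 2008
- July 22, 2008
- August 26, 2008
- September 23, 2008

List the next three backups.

These are Tuesdays at 28- or 35-day spacing (28, 35, 28, 28, 35, 28).
The pattern: 4th Tuesday of the month.
October 2008 — 4th Tuesday is October 28, 2008.
November 2008 — 4th Tuesday is November 25, 2008.
December 2008 — 4th Tuesday is December 23, 2008.

October 28, 2008; November 25, 2008; December 23, 2008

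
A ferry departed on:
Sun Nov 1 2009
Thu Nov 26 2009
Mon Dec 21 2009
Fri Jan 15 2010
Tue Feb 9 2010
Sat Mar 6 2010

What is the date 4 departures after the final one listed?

Every event comes 25 days after the last (25, 25, 25, 25, 25).
Sat Mar 6 2010 + 25 days = Wed Mar 31 2010.
Wed Mar 31 2010 + 25 days = Sun Apr 25 2010.
Sun Apr 25 2010 + 25 days = Thu May 20 2010.
Thu May 20 2010 + 25 days = Mon Jun 14 2010.

Mon Jun 14 2010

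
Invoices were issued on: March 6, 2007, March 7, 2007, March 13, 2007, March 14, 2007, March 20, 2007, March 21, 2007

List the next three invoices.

March 27, 2007; March 28, 2007; April 3, 2007

Gaps: 1, 6, 1, 6, 1 days — not constant, but cyclic with period 2.
The events fall on every Tuesday and Wednesday.
The following Tuesday is March 27, 2007.
The following Wednesday is March 28, 2007.
The following Tuesday is April 3, 2007.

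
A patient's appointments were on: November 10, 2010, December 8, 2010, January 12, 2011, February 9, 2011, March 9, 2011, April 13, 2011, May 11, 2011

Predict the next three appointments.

Gaps: 28, 35, 28, 28, 35, 28 days — a mix of 28 and 35. Every date is a Wednesday.
Each is the 2nd Wednesday of its month.
June 2011 — 2nd Wednesday is June 8, 2011.
2nd Wednesday of July 2011: July 13, 2011.
2nd Wednesday of August 2011: August 10, 2011.

June 8, 2011; July 13, 2011; August 10, 2011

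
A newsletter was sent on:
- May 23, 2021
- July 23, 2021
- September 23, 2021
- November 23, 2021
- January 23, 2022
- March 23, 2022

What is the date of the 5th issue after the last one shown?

January 23, 2023

Gaps: 61, 62, 61, 61, 59 days — not constant. Every event is on the 23rd of the month.
Pattern: the 23rd of every 2 months.
May 2022: May 23, 2022.
July 2022: July 23, 2022.
Next: September 2022 → September 23, 2022.
Next: November 2022 → November 23, 2022.
Next: January 2023 → January 23, 2023.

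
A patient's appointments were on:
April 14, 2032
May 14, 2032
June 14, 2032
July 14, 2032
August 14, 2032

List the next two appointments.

September 14, 2032; October 14, 2032

Gaps: 30, 31, 30, 31 days — not constant. Every event is on the 14th of the month.
Pattern: the 14th of each month.
Next: September 2032 → September 14, 2032.
Next: October 2032 → October 14, 2032.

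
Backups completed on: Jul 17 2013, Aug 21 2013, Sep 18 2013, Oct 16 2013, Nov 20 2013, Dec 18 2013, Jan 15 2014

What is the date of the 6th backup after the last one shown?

Gaps: 35, 28, 28, 35, 28, 28 days — a mix of 28 and 35. Every date is a Wednesday.
Each is the 3rd Wednesday of its month.
February 2014 — 3rd Wednesday is Feb 19 2014.
March 2014 — 3rd Wednesday is Mar 19 2014.
April 2014 — 3rd Wednesday is Apr 16 2014.
3rd Wednesday of May 2014: May 21 2014.
June 2014 — 3rd Wednesday is Jun 18 2014.
3rd Wednesday of July 2014: Jul 16 2014.

Jul 16 2014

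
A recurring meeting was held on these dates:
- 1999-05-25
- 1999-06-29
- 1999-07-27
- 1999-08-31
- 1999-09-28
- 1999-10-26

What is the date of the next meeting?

1999-11-30

All Tuesdays; the gaps (35, 28, 35, 28, 28) vary with month length.
This is the last Tuesday of each month.
November 1999 ends with Tuesday 1999-11-30.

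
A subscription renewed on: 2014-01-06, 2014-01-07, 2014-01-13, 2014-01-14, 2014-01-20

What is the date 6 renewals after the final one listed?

Gaps: 1, 6, 1, 6 days — not constant, but cyclic with period 2.
The events fall on every Monday and Tuesday.
Next Tuesday: 2014-01-21.
Next Monday: 2014-01-27.
The following Tuesday is 2014-01-28.
Next Monday: 2014-02-03.
Next Tuesday: 2014-02-04.
The following Monday is 2014-02-10.

2014-02-10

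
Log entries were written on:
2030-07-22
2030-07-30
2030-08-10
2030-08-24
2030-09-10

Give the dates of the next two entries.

Intervals are 8, 11, 14, 17 days — an arithmetic progression with common difference 3.
Next gap: 20 days. 2030-09-10 + 20 days = 2030-09-30.
Next gap: 23 days. 2030-09-30 + 23 days = 2030-10-23.

2030-09-30, 2030-10-23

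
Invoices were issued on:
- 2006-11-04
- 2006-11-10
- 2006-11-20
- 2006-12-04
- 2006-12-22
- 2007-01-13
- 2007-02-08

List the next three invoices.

Gaps: 6, 10, 14, 18, 22, 26 days — each gap is 4 larger than the previous one.
Next gap: 30 days. 2007-02-08 + 30 days = 2007-03-10.
Next gap: 34 days. 2007-03-10 + 34 days = 2007-04-13.
Next gap: 38 days. 2007-04-13 + 38 days = 2007-05-21.

2007-03-10, 2007-04-13, 2007-05-21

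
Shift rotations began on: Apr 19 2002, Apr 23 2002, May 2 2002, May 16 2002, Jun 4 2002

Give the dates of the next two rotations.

Jun 28 2002, Jul 27 2002

Intervals are 4, 9, 14, 19 days — an arithmetic progression with common difference 5.
Next gap: 24 days. Jun 4 2002 + 24 days = Jun 28 2002.
Next gap: 29 days. Jun 28 2002 + 29 days = Jul 27 2002.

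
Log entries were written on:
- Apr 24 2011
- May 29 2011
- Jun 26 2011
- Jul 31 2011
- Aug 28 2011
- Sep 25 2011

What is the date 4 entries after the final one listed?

Jan 29 2012

All Sundays; the gaps (35, 28, 35, 28, 28) vary with month length.
This is the last Sunday of each month.
October 2011 ends with Sunday Oct 30 2011.
November 2011 ends with Sunday Nov 27 2011.
Last Sunday of December 2011: Dec 25 2011.
Last Sunday of January 2012: Jan 29 2012.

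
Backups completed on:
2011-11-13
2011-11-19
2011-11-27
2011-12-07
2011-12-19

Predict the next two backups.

2012-01-02, 2012-01-18

The spacing grows by 2 each time: 6, 8, 10, 12 days.
Next gap: 14 days. 2011-12-19 + 14 days = 2012-01-02.
Next gap: 16 days. 2012-01-02 + 16 days = 2012-01-18.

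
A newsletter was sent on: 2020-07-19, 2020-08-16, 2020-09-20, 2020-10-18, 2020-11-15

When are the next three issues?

2020-12-20, 2021-01-17, 2021-02-21

Gaps: 28, 35, 28, 28 days — a mix of 28 and 35. Every date is a Sunday.
Each is the 3rd Sunday of its month.
December 2020 — 3rd Sunday is 2020-12-20.
3rd Sunday of January 2021: 2021-01-17.
February 2021 — 3rd Sunday is 2021-02-21.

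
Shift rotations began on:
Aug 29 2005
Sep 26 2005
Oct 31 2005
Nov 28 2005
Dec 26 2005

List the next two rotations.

All Mondays; the gaps (28, 35, 28, 28) vary with month length.
This is the last Monday of each month.
January 2006 ends with Monday Jan 30 2006.
February 2006 ends with Monday Feb 27 2006.

Jan 30 2006, Feb 27 2006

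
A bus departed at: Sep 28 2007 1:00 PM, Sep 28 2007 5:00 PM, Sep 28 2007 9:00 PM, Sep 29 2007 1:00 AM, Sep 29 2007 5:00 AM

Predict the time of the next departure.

Sep 29 2007 9:00 AM

Spacing: 4, 4, 4, 4 h — constant 4 h.
Sep 29 2007 5:00 AM + 4 h = Sep 29 2007 9:00 AM.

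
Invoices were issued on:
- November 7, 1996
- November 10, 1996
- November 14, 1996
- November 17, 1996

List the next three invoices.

The gap pattern 3, 4, 3 repeats every 2 events.
These are the Thursdays and Sundays of each week.
Next Thursday: November 21, 1996.
Next Sunday: November 24, 1996.
Next Thursday: November 28, 1996.

November 21, 1996; November 24, 1996; November 28, 1996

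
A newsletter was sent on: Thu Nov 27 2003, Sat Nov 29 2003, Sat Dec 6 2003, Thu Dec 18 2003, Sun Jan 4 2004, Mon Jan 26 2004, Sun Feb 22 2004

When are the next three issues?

Intervals are 2, 7, 12, 17, 22, 27 days — an arithmetic progression with common difference 5.
Next gap: 32 days. Sun Feb 22 2004 + 32 days = Thu Mar 25 2004.
Next gap: 37 days. Thu Mar 25 2004 + 37 days = Sat May 1 2004.
Next gap: 42 days. Sat May 1 2004 + 42 days = Sat Jun 12 2004.

Thu Mar 25 2004, Sat May 1 2004, Sat Jun 12 2004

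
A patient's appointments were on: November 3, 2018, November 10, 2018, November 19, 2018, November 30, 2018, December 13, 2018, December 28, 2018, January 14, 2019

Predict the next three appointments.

February 2, 2019; February 23, 2019; March 18, 2019

Gaps: 7, 9, 11, 13, 15, 17 days — each gap is 2 larger than the previous one.
Next gap: 19 days. January 14, 2019 + 19 days = February 2, 2019.
Next gap: 21 days. February 2, 2019 + 21 days = February 23, 2019.
Next gap: 23 days. February 23, 2019 + 23 days = March 18, 2019.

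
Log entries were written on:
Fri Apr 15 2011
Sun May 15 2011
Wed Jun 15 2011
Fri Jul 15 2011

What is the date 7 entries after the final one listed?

The day-of-month is always 15 (30, 31, 30 days between events).
So this recurs on the 15th of each month.
August 2011: Mon Aug 15 2011.
September 2011: Thu Sep 15 2011.
October 2011: Sat Oct 15 2011.
November 2011: Tue Nov 15 2011.
Next: December 2011 → Thu Dec 15 2011.
January 2012: Sun Jan 15 2012.
Next: February 2012 → Wed Feb 15 2012.

Wed Feb 15 2012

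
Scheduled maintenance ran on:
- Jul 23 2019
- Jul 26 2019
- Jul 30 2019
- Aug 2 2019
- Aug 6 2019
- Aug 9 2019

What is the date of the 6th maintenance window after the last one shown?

Aug 30 2019

The gap pattern 3, 4, 3, 4, 3 repeats every 2 events.
These are the Tuesdays and Fridays of each week.
Next Tuesday: Aug 13 2019.
Next Friday: Aug 16 2019.
The following Tuesday is Aug 20 2019.
The following Friday is Aug 23 2019.
Next Tuesday: Aug 27 2019.
Next Friday: Aug 30 2019.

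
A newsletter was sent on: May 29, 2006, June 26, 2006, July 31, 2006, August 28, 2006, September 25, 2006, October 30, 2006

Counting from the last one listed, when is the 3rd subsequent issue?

All Mondays; the gaps (28, 35, 28, 28, 35) vary with month length.
This is the last Monday of each month.
November 2006 ends with Monday November 27, 2006.
December 2006 ends with Monday December 25, 2006.
Last Monday of January 2007: January 29, 2007.

January 29, 2007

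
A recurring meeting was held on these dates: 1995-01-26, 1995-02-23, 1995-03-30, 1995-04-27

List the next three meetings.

These are Thursdays with 28, 35, 28-day gaps.
Each is the final Thursday of its month — 1995-03-30 is past the 28th, so '4th Thursday' doesn't fit.
Last Thursday of May 1995: 1995-05-25.
Last Thursday of June 1995: 1995-06-29.
July 1995 ends with Thursday 1995-07-27.

1995-05-25, 1995-06-29, 1995-07-27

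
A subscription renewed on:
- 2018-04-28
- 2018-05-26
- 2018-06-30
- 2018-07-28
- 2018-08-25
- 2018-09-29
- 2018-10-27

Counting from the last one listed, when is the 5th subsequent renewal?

2019-03-30

These are Saturdays with 28, 35, 28, 28, 35, 28-day gaps.
Each is the final Saturday of its month — 2018-06-30 is past the 28th, so '4th Saturday' doesn't fit.
Last Saturday of November 2018: 2018-11-24.
December 2018 ends with Saturday 2018-12-29.
January 2019 ends with Saturday 2019-01-26.
Last Saturday of February 2019: 2019-02-23.
March 2019 ends with Saturday 2019-03-30.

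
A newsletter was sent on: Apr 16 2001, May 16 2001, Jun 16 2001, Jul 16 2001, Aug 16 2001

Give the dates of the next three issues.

Sep 16 2001, Oct 16 2001, Nov 16 2001

Each date is the 16th; the gaps (30, 31, 30, 31) track the month lengths.
The rule is the 16th of each month.
September 2001: Sep 16 2001.
October 2001: Oct 16 2001.
November 2001: Nov 16 2001.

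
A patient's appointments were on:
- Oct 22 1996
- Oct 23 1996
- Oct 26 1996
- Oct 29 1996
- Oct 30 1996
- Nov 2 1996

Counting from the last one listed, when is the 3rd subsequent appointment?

Nov 9 1996

Gaps: 1, 3, 3, 1, 3 days — not constant, but cyclic with period 3.
The events fall on every Tuesday, Wednesday and Saturday.
Next Tuesday: Nov 5 1996.
The following Wednesday is Nov 6 1996.
Next Saturday: Nov 9 1996.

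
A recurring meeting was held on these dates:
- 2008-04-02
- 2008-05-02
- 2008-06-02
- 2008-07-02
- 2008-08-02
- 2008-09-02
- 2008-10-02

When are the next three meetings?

The day-of-month is always 2 (30, 31, 30, 31, 31, 30 days between events).
So this recurs on the 2nd of each month.
November 2008: 2008-11-02.
Next: December 2008 → 2008-12-02.
Next: January 2009 → 2009-01-02.

2008-11-02, 2008-12-02, 2009-01-02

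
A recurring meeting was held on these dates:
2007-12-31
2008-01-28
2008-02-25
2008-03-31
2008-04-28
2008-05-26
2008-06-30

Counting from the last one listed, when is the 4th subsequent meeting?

2008-10-27

These are Mondays with 28, 28, 35, 28, 28, 35-day gaps.
Each is the final Monday of its month — 2007-12-31 is past the 28th, so '4th Monday' doesn't fit.
July 2008 ends with Monday 2008-07-28.
Last Monday of August 2008: 2008-08-25.
Last Monday of September 2008: 2008-09-29.
Last Monday of October 2008: 2008-10-27.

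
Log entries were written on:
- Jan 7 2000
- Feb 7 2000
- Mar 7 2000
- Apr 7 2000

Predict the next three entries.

Gaps: 31, 29, 31 days — not constant. Every event is on the 7th of the month.
Pattern: the 7th of each month.
Next: May 2000 → May 7 2000.
Next: June 2000 → Jun 7 2000.
July 2000: Jul 7 2000.

May 7 2000, Jun 7 2000, Jul 7 2000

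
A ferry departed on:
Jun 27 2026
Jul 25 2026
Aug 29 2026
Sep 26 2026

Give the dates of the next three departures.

These are Saturdays with 28, 35, 28-day gaps.
Each is the final Saturday of its month — Aug 29 2026 is past the 28th, so '4th Saturday' doesn't fit.
October 2026 ends with Saturday Oct 31 2026.
Last Saturday of November 2026: Nov 28 2026.
Last Saturday of December 2026: Dec 26 2026.

Oct 31 2026, Nov 28 2026, Dec 26 2026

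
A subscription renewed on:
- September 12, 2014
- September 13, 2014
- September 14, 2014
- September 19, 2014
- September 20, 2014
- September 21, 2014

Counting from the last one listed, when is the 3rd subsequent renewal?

September 28, 2014

Every event lands on a Friday or Saturday or Sunday (gaps cycle 1, 1, 5, 1, 1).
So the schedule is: every Friday, Saturday and Sunday.
Next Friday: September 26, 2014.
Next Saturday: September 27, 2014.
Next Sunday: September 28, 2014.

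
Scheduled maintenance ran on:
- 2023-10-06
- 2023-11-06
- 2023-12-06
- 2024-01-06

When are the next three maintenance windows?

The day-of-month is always 6 (31, 30, 31 days between events).
So this recurs on the 6th of each month.
February 2024: 2024-02-06.
March 2024: 2024-03-06.
April 2024: 2024-04-06.

2024-02-06, 2024-03-06, 2024-04-06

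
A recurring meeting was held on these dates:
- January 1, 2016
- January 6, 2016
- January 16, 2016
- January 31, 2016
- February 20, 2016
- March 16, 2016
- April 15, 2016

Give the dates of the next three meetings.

May 20, 2016; June 29, 2016; August 13, 2016

The spacing grows by 5 each time: 5, 10, 15, 20, 25, 30 days.
Next gap: 35 days. April 15, 2016 + 35 days = May 20, 2016.
Next gap: 40 days. May 20, 2016 + 40 days = June 29, 2016.
Next gap: 45 days. June 29, 2016 + 45 days = August 13, 2016.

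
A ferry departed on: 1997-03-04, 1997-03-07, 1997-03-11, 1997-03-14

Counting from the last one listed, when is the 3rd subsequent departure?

Gaps: 3, 4, 3 days — not constant, but cyclic with period 2.
The events fall on every Tuesday and Friday.
The following Tuesday is 1997-03-18.
Next Friday: 1997-03-21.
The following Tuesday is 1997-03-25.

1997-03-25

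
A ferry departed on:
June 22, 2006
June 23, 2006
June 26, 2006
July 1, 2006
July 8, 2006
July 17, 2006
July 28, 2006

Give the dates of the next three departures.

Intervals are 1, 3, 5, 7, 9, 11 days — an arithmetic progression with common difference 2.
Next gap: 13 days. July 28, 2006 + 13 days = August 10, 2006.
Next gap: 15 days. August 10, 2006 + 15 days = August 25, 2006.
Next gap: 17 days. August 25, 2006 + 17 days = September 11, 2006.

August 10, 2006; August 25, 2006; September 11, 2006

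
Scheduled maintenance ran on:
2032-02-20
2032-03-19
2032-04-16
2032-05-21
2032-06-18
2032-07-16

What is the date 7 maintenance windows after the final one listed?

2033-02-18

Gaps: 28, 28, 35, 28, 28 days — a mix of 28 and 35. Every date is a Friday.
Each is the 3rd Friday of its month.
3rd Friday of August 2032: 2032-08-20.
September 2032 — 3rd Friday is 2032-09-17.
3rd Friday of October 2032: 2032-10-15.
3rd Friday of November 2032: 2032-11-19.
December 2032 — 3rd Friday is 2032-12-17.
January 2033 — 3rd Friday is 2033-01-21.
February 2033 — 3rd Friday is 2033-02-18.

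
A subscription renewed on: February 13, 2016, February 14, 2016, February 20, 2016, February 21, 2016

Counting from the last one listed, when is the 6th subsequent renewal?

The gap pattern 1, 6, 1 repeats every 2 events.
These are the Saturdays and Sundays of each week.
Next Saturday: February 27, 2016.
The following Sunday is February 28, 2016.
The following Saturday is March 5, 2016.
Next Sunday: March 6, 2016.
The following Saturday is March 12, 2016.
Next Sunday: March 13, 2016.

March 13, 2016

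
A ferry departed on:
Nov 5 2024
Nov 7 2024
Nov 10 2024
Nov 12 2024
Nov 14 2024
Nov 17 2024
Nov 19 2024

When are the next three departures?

Nov 21 2024, Nov 24 2024, Nov 26 2024

Every event lands on a Tuesday or Thursday or Sunday (gaps cycle 2, 3, 2, 2, 3, 2).
So the schedule is: every Tuesday, Thursday and Sunday.
The following Thursday is Nov 21 2024.
Next Sunday: Nov 24 2024.
Next Tuesday: Nov 26 2024.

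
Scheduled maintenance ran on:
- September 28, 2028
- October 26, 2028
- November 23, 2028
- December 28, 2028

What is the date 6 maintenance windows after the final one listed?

June 28, 2029

These are Thursdays at 28- or 35-day spacing (28, 28, 35).
The pattern: 4th Thursday of the month.
4th Thursday of January 2029: January 25, 2029.
February 2029 — 4th Thursday is February 22, 2029.
4th Thursday of March 2029: March 22, 2029.
April 2029 — 4th Thursday is April 26, 2029.
May 2029 — 4th Thursday is May 24, 2029.
4th Thursday of June 2029: June 28, 2029.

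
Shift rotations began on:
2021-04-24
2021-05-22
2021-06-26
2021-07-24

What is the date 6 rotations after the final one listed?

2022-01-22

These are Saturdays at 28- or 35-day spacing (28, 35, 28).
The pattern: 4th Saturday of the month.
4th Saturday of August 2021: 2021-08-28.
4th Saturday of September 2021: 2021-09-25.
October 2021 — 4th Saturday is 2021-10-23.
4th Saturday of November 2021: 2021-11-27.
December 2021 — 4th Saturday is 2021-12-25.
4th Saturday of January 2022: 2022-01-22.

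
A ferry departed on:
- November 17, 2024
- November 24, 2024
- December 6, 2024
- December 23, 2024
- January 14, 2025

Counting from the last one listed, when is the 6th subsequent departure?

Intervals are 7, 12, 17, 22 days — an arithmetic progression with common difference 5.
Next gap: 27 days. January 14, 2025 + 27 days = February 10, 2025.
Next gap: 32 days. February 10, 2025 + 32 days = March 14, 2025.
Next gap: 37 days. March 14, 2025 + 37 days = April 20, 2025.
Next gap: 42 days. April 20, 2025 + 42 days = June 1, 2025.
Next gap: 47 days. June 1, 2025 + 47 days = July 18, 2025.
Next gap: 52 days. July 18, 2025 + 52 days = September 8, 2025.

September 8, 2025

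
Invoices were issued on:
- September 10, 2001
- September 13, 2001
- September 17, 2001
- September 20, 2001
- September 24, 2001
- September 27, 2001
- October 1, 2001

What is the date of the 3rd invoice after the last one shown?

October 11, 2001

The gap pattern 3, 4, 3, 4, 3, 4 repeats every 2 events.
These are the Mondays and Thursdays of each week.
The following Thursday is October 4, 2001.
The following Monday is October 8, 2001.
The following Thursday is October 11, 2001.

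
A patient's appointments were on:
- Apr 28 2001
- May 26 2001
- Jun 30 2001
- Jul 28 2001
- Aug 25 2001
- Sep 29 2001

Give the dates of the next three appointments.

Oct 27 2001, Nov 24 2001, Dec 29 2001

These are Saturdays with 28, 35, 28, 28, 35-day gaps.
Each is the final Saturday of its month — Jun 30 2001 is past the 28th, so '4th Saturday' doesn't fit.
October 2001 ends with Saturday Oct 27 2001.
Last Saturday of November 2001: Nov 24 2001.
December 2001 ends with Saturday Dec 29 2001.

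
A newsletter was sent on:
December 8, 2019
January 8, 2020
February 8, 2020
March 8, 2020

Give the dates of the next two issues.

April 8, 2020; May 8, 2020

Gaps: 31, 31, 29 days — not constant. Every event is on the 8th of the month.
Pattern: the 8th of each month.
April 2020: April 8, 2020.
Next: May 2020 → May 8, 2020.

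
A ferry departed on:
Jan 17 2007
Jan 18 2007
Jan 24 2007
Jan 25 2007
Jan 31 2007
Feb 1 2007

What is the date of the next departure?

The gap pattern 1, 6, 1, 6, 1 repeats every 2 events.
These are the Wednesdays and Thursdays of each week.
The following Wednesday is Feb 7 2007.

Feb 7 2007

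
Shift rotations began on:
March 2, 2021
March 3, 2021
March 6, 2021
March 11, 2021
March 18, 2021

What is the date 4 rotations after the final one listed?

May 5, 2021

The spacing grows by 2 each time: 1, 3, 5, 7 days.
Next gap: 9 days. March 18, 2021 + 9 days = March 27, 2021.
Next gap: 11 days. March 27, 2021 + 11 days = April 7, 2021.
Next gap: 13 days. April 7, 2021 + 13 days = April 20, 2021.
Next gap: 15 days. April 20, 2021 + 15 days = May 5, 2021.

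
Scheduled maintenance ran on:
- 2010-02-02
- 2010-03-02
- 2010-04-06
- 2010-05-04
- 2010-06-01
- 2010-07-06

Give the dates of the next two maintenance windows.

Gaps: 28, 35, 28, 28, 35 days — a mix of 28 and 35. Every date is a Tuesday.
Each is the 1st Tuesday of its month.
August 2010 — 1st Tuesday is 2010-08-03.
1st Tuesday of September 2010: 2010-09-07.

2010-08-03, 2010-09-07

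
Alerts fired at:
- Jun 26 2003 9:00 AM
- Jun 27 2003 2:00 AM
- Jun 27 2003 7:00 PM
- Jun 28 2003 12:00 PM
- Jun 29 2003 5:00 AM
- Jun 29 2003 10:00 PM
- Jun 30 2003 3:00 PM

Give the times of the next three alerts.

Jul 1 2003 8:00 AM, Jul 2 2003 1:00 AM, Jul 2 2003 6:00 PM

Gaps: 17, 17, 17, 17, 17, 17 hours — each event is 17 hours after the previous one.
Jun 30 2003 3:00 PM + 17 h = Jul 1 2003 8:00 AM.
Jul 1 2003 8:00 AM + 17 h = Jul 2 2003 1:00 AM.
Jul 2 2003 1:00 AM + 17 h = Jul 2 2003 6:00 PM.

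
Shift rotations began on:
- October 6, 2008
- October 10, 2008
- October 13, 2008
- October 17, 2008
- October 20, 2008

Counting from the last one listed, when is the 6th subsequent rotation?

The gap pattern 4, 3, 4, 3 repeats every 2 events.
These are the Mondays and Fridays of each week.
The following Friday is October 24, 2008.
Next Monday: October 27, 2008.
The following Friday is October 31, 2008.
Next Monday: November 3, 2008.
The following Friday is November 7, 2008.
Next Monday: November 10, 2008.

November 10, 2008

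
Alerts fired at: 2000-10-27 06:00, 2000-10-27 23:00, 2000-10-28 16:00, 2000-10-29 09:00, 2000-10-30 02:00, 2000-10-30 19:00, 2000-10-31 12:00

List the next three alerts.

Spacing: 17, 17, 17, 17, 17, 17 h — constant 17 h.
2000-10-31 12:00 + 17 h = 2000-11-01 05:00.
2000-11-01 05:00 + 17 h = 2000-11-01 22:00.
2000-11-01 22:00 + 17 h = 2000-11-02 15:00.

2000-11-01 05:00, 2000-11-01 22:00, 2000-11-02 15:00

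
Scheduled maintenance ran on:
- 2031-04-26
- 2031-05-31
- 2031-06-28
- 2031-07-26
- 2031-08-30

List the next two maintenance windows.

All Saturdays; the gaps (35, 28, 28, 35) vary with month length.
This is the last Saturday of each month.
September 2031 ends with Saturday 2031-09-27.
October 2031 ends with Saturday 2031-10-25.

2031-09-27, 2031-10-25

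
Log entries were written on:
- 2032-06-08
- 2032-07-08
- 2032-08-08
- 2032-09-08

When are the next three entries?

2032-10-08, 2032-11-08, 2032-12-08

The day-of-month is always 8 (30, 31, 31 days between events).
So this recurs on the 8th of each month.
Next: October 2032 → 2032-10-08.
November 2032: 2032-11-08.
December 2032: 2032-12-08.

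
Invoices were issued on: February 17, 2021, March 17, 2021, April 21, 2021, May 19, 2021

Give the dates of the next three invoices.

June 16, 2021; July 21, 2021; August 18, 2021

These are Wednesdays at 28- or 35-day spacing (28, 35, 28).
The pattern: 3rd Wednesday of the month.
3rd Wednesday of June 2021: June 16, 2021.
3rd Wednesday of July 2021: July 21, 2021.
3rd Wednesday of August 2021: August 18, 2021.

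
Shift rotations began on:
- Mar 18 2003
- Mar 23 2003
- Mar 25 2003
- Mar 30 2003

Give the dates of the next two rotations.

The gap pattern 5, 2, 5 repeats every 2 events.
These are the Tuesdays and Sundays of each week.
The following Tuesday is Apr 1 2003.
The following Sunday is Apr 6 2003.

Apr 1 2003, Apr 6 2003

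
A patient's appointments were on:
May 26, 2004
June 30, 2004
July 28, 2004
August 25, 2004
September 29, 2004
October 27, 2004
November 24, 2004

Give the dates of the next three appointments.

December 29, 2004; January 26, 2005; February 23, 2005

These are Wednesdays with 35, 28, 28, 35, 28, 28-day gaps.
Each is the final Wednesday of its month — June 30, 2004 is past the 28th, so '4th Wednesday' doesn't fit.
December 2004 ends with Wednesday December 29, 2004.
January 2005 ends with Wednesday January 26, 2005.
Last Wednesday of February 2005: February 23, 2005.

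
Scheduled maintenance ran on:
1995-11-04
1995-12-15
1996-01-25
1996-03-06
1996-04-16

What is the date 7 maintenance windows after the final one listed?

Gaps between consecutive events: 41, 41, 41, 41 days — a constant 41-day interval.
1996-04-16 + 41 days = 1996-05-27.
1996-05-27 + 41 days = 1996-07-07.
1996-07-07 + 41 days = 1996-08-17.
1996-08-17 + 41 days = 1996-09-27.
1996-09-27 + 41 days = 1996-11-07.
1996-11-07 + 41 days = 1996-12-18.
1996-12-18 + 41 days = 1997-01-28.

1997-01-28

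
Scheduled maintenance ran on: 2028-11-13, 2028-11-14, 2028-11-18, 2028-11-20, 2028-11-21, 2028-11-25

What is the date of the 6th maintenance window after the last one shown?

Every event lands on a Monday or Tuesday or Saturday (gaps cycle 1, 4, 2, 1, 4).
So the schedule is: every Monday, Tuesday and Saturday.
Next Monday: 2028-11-27.
Next Tuesday: 2028-11-28.
The following Saturday is 2028-12-02.
The following Monday is 2028-12-04.
Next Tuesday: 2028-12-05.
The following Saturday is 2028-12-09.

2028-12-09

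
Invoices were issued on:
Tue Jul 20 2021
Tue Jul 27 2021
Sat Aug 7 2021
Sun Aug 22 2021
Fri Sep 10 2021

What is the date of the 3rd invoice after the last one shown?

Intervals are 7, 11, 15, 19 days — an arithmetic progression with common difference 4.
Next gap: 23 days. Fri Sep 10 2021 + 23 days = Sun Oct 3 2021.
Next gap: 27 days. Sun Oct 3 2021 + 27 days = Sat Oct 30 2021.
Next gap: 31 days. Sat Oct 30 2021 + 31 days = Tue Nov 30 2021.

Tue Nov 30 2021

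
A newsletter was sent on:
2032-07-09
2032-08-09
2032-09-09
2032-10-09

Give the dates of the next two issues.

2032-11-09, 2032-12-09

Gaps: 31, 31, 30 days — not constant. Every event is on the 9th of the month.
Pattern: the 9th of each month.
November 2032: 2032-11-09.
December 2032: 2032-12-09.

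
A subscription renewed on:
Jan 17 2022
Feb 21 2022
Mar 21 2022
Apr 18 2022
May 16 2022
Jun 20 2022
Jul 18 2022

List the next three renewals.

All dates are Mondays, 35, 28, 28, 28, 35, 28 days apart.
Specifically, the 3rd Monday of each month.
August 2022 — 3rd Monday is Aug 15 2022.
3rd Monday of September 2022: Sep 19 2022.
October 2022 — 3rd Monday is Oct 17 2022.

Aug 15 2022, Sep 19 2022, Oct 17 2022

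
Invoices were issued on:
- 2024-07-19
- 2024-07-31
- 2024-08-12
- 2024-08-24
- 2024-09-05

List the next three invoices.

Gaps between consecutive events: 12, 12, 12, 12 days — a constant 12-day interval.
2024-09-05 + 12 days = 2024-09-17.
2024-09-17 + 12 days = 2024-09-29.
2024-09-29 + 12 days = 2024-10-11.

2024-09-17, 2024-09-29, 2024-10-11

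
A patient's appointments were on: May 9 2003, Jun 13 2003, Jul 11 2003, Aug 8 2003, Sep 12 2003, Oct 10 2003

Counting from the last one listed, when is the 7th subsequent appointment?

All dates are Fridays, 35, 28, 28, 35, 28 days apart.
Specifically, the 2nd Friday of each month.
November 2003 — 2nd Friday is Nov 14 2003.
2nd Friday of December 2003: Dec 12 2003.
January 2004 — 2nd Friday is Jan 9 2004.
2nd Friday of February 2004: Feb 13 2004.
2nd Friday of March 2004: Mar 12 2004.
2nd Friday of April 2004: Apr 9 2004.
2nd Friday of May 2004: May 14 2004.

May 14 2004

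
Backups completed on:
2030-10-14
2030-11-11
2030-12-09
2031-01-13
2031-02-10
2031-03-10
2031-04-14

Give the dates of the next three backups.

2031-05-12, 2031-06-09, 2031-07-14

All dates are Mondays, 28, 28, 35, 28, 28, 35 days apart.
Specifically, the 2nd Monday of each month.
May 2031 — 2nd Monday is 2031-05-12.
2nd Monday of June 2031: 2031-06-09.
July 2031 — 2nd Monday is 2031-07-14.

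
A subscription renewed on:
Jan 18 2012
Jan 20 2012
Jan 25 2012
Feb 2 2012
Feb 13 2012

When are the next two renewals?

The spacing grows by 3 each time: 2, 5, 8, 11 days.
Next gap: 14 days. Feb 13 2012 + 14 days = Feb 27 2012.
Next gap: 17 days. Feb 27 2012 + 17 days = Mar 15 2012.

Feb 27 2012, Mar 15 2012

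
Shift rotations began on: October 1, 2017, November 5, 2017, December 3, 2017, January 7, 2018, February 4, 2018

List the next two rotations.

All dates are Sundays, 35, 28, 35, 28 days apart.
Specifically, the 1st Sunday of each month.
March 2018 — 1st Sunday is March 4, 2018.
April 2018 — 1st Sunday is April 1, 2018.

March 4, 2018; April 1, 2018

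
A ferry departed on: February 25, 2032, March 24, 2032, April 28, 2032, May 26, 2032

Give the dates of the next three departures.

June 23, 2032; July 28, 2032; August 25, 2032

These are Wednesdays at 28- or 35-day spacing (28, 35, 28).
The pattern: 4th Wednesday of the month.
June 2032 — 4th Wednesday is June 23, 2032.
4th Wednesday of July 2032: July 28, 2032.
4th Wednesday of August 2032: August 25, 2032.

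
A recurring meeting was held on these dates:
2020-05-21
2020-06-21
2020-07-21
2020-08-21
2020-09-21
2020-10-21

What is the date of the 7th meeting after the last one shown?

2021-05-21

The day-of-month is always 21 (31, 30, 31, 31, 30 days between events).
So this recurs on the 21st of each month.
November 2020: 2020-11-21.
December 2020: 2020-12-21.
Next: January 2021 → 2021-01-21.
Next: February 2021 → 2021-02-21.
Next: March 2021 → 2021-03-21.
April 2021: 2021-04-21.
Next: May 2021 → 2021-05-21.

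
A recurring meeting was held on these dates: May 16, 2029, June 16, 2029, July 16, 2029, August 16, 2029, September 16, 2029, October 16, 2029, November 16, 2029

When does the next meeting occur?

Each date is the 16th; the gaps (31, 30, 31, 31, 30, 31) track the month lengths.
The rule is the 16th of each month.
December 2029: December 16, 2029.

December 16, 2029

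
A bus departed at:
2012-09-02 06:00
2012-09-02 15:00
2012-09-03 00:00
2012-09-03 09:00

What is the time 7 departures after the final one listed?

The interval is a steady 9 hours (9, 9, 9).
2012-09-03 09:00 + 9 h = 2012-09-03 18:00.
2012-09-03 18:00 + 9 h = 2012-09-04 03:00.
2012-09-04 03:00 + 9 h = 2012-09-04 12:00.
2012-09-04 12:00 + 9 h = 2012-09-04 21:00.
2012-09-04 21:00 + 9 h = 2012-09-05 06:00.
2012-09-05 06:00 + 9 h = 2012-09-05 15:00.
2012-09-05 15:00 + 9 h = 2012-09-06 00:00.

2012-09-06 00:00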